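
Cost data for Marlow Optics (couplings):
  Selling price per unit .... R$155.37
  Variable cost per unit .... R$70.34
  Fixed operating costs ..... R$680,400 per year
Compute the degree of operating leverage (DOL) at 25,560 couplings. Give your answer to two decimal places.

1.46

Contribution at this volume is 25,560 × R$85.03 = R$2,173,366.80.
EBIT = R$2,173,366.80 − R$680,400 = R$1,492,966.80.
So DOL = total CM / EBIT = R$2,173,366.80 / R$1,492,966.80 = 1.4557.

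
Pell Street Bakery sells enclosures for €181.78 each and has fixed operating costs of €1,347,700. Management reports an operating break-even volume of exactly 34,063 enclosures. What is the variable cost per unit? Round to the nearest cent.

At break-even, FC = Q × (P − VC), so P − VC = €1,347,700 ÷ 34,063 = €39.5649.
Variable cost per unit = €181.78 − €39.5649 = €142.22.

€142.22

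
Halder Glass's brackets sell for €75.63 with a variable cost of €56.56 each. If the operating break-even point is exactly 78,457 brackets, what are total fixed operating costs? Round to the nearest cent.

Each unit contributes €75.63 − €56.56 = €19.07.
Since BE = FC / CM, FC = 78,457 × €19.07 = €1,496,174.99.

€1,496,174.99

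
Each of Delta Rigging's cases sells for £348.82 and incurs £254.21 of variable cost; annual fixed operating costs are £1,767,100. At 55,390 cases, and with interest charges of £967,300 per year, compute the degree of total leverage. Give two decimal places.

2.09

Contribution at this volume is 55,390 × £94.61 = £5,240,447.90.
Subtracting fixed costs: EBIT = £5,240,447.90 − £1,767,100 = £3,473,347.90. Interest = £967,300.00, so EBIT − I = £2,506,047.90.
Degree of total leverage = total CM / (EBIT − interest) = £5,240,447.90 / £2,506,047.90 = 2.0911.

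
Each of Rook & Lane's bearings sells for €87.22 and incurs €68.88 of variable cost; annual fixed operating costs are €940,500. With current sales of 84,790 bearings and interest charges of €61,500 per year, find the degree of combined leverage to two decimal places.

2.81

Total contribution margin = 84,790 × €18.34 = €1,555,048.60.
Operating income = contribution − fixed costs = €1,555,048.60 − €940,500 = €614,548.60. Interest = €61,500.00, so EBIT − I = €553,048.60.
DCL = contribution ÷ (EBIT − I) = €1,555,048.60 ÷ €553,048.60 = 2.8118.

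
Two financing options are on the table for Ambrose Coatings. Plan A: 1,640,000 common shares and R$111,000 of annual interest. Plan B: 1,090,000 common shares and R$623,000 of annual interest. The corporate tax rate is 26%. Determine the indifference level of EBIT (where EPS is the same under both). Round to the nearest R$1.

R$1,637,691

Set EPS_A = EPS_B: (EBIT − R$111,000)(1 − 0.26) ÷ 1,640,000 = (EBIT − R$623,000)(1 − 0.26) ÷ 1,090,000.
The (1 − t) factor cancels: (EBIT − 111,000) × 1,090,000 = (EBIT − 623,000) × 1,640,000.
Solving, EBIT = (623,000·1,640,000 − 111,000·1,090,000) / (1,640,000 − 1,090,000) = 900,730,000,000 / 550,000 = 1,637,690.91.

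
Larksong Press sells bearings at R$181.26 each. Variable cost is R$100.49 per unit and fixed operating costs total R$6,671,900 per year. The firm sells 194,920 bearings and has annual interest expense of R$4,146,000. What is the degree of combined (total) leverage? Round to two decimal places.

Total contribution margin = 194,920 × R$80.77 = R$15,743,688.40.
Operating income = contribution − fixed costs = R$15,743,688.40 − R$6,671,900 = R$9,071,788.40. Interest = R$4,146,000.00.
DOL = R$15,743,688.40 ÷ R$9,071,788.40 = 1.7355; DFL = R$9,071,788.40 ÷ R$4,925,788.40 = 1.8417.
DCL = DOL × DFL = 1.7355 × 1.8417 = 3.1963.

3.20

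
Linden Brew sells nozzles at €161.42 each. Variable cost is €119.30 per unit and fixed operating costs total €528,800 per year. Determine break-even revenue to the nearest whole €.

€2,026,564

CM per unit = €161.42 − €119.30 = €42.12; CM ratio = €42.12 / €161.42 = 0.2609.
Break-even revenue = fixed costs × price ÷ CM = €528,800 × €161.42 ÷ €42.12 = €2,026,564.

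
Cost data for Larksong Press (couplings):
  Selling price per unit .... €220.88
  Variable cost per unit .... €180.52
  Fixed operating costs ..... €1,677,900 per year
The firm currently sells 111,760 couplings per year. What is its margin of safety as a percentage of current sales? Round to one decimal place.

Each unit contributes €220.88 − €180.52 = €40.36. Break-even units = €1,677,900 ÷ €40.36 = 41,573.34; break-even revenue = 41,573.34 × €220.88 = €9,182,719.33.
Actual sales revenue = 111,760 × €220.88 = €24,685,548.80.
Margin of safety = (€24,685,548.80 − €9,182,719.33) ÷ €24,685,548.80 = 62.8%.

62.8%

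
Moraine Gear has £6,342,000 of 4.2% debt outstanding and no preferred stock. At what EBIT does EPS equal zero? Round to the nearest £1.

Annual interest = 4.2% × £6,342,000 = £266,364.00.
Without preferred stock the financial break-even is simply EBIT = interest = £266,364.00.

£266,364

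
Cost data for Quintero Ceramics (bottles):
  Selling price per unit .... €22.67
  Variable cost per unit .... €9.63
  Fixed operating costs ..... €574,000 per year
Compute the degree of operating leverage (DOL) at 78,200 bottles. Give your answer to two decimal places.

Total contribution margin = 78,200 × €13.04 = €1,019,728.00.
Operating income = contribution − fixed costs = €1,019,728.00 − €574,000 = €445,728.00.
DOL = contribution ÷ EBIT = €1,019,728.00 ÷ €445,728.00 = 2.2878.

2.29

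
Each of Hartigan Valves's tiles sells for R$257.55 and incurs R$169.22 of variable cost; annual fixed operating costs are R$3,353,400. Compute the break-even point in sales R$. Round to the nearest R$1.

R$9,777,744

CM per unit = R$257.55 − R$169.22 = R$88.33; CM ratio = R$88.33 / R$257.55 = 0.3430.
Break-even sales = FC ÷ CM ratio = R$3,353,400 × R$257.55 / R$88.33 = R$9,777,744.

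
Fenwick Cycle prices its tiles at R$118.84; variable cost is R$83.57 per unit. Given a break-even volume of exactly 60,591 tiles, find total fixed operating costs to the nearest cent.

Contribution margin per unit = R$118.84 − R$83.57 = R$35.27.
Fixed costs = break-even units × CM = 60,591 × R$35.27 = R$2,137,044.57.

R$2,137,044.57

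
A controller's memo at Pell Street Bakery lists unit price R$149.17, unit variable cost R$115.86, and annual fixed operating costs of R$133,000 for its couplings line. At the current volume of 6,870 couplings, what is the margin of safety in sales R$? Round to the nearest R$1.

R$429,193

Unit CM = price − variable cost = R$149.17 − R$115.86 = R$33.31. Break-even units = R$133,000 ÷ R$33.31 = 3,992.79; break-even revenue = 3,992.79 × R$149.17 = R$595,605.22.
Actual sales revenue = 6,870 × R$149.17 = R$1,024,797.90.
Margin of safety = R$1,024,797.90 − R$595,605.22 = R$429,193.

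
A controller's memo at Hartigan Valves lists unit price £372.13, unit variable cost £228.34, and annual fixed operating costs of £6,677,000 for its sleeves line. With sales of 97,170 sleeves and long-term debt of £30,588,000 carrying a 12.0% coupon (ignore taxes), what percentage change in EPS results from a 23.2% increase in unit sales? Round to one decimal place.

At 97,170 units, contribution = 97,170 × £143.79 = £13,972,074.30.
Subtracting fixed costs: EBIT = £13,972,074.30 − £6,677,000 = £7,295,074.30.
Interest = £3,670,560.00, so EBIT − I = £3,624,514.30.
Degree of combined leverage = contribution ÷ (EBIT − I) = £13,972,074.30 ÷ £3,624,514.30 = 3.8549.
EPS therefore changes by 3.8549 × (+23.2%) = +89.4%.

+89.4%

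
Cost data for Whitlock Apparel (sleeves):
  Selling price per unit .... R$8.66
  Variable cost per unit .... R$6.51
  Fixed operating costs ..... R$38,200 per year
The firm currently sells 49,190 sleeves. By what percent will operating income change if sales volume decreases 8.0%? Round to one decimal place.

Total contribution margin = 49,190 × R$2.15 = R$105,758.50.
Operating income = contribution − fixed costs = R$105,758.50 − R$38,200 = R$67,558.50.
DOL = contribution ÷ EBIT = R$105,758.50 ÷ R$67,558.50 = 1.5654.
So EBIT moves 1.5654 × (-8.0%) = -12.5%.

-12.5%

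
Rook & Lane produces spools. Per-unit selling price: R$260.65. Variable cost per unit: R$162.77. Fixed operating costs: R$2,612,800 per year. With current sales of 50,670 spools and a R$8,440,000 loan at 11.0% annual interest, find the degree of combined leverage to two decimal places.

3.50

Total contribution margin = 50,670 × R$97.88 = R$4,959,579.60.
Subtracting fixed costs: EBIT = R$4,959,579.60 − R$2,612,800 = R$2,346,779.60. Interest = R$928,400.00, so EBIT − I = R$1,418,379.60.
Degree of total leverage = total CM / (EBIT − interest) = R$4,959,579.60 / R$1,418,379.60 = 3.4967.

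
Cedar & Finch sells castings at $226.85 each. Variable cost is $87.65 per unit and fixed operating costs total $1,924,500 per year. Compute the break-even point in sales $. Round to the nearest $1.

$3,136,299

Contribution margin per unit = $226.85 − $87.65 = $139.20, a CM ratio of $139.20 ÷ $226.85 = 0.6136.
Break-even sales = FC ÷ CM ratio = $1,924,500 × $226.85 / $139.20 = $3,136,299.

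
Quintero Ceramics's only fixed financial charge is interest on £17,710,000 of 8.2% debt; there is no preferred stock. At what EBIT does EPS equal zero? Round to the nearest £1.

Annual interest = 8.2% × £17,710,000 = £1,452,220.00.
With no preferred dividends, EPS = 0 when EBIT exactly covers interest, so the financial break-even EBIT is £1,452,220.00.

£1,452,220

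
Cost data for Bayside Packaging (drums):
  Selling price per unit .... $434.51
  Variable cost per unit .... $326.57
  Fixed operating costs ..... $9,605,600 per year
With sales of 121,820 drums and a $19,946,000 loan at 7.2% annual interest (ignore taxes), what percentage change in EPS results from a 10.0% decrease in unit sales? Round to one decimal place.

-62.4%

At 121,820 units, contribution = 121,820 × $107.94 = $13,149,250.80.
Subtracting fixed costs: EBIT = $13,149,250.80 − $9,605,600 = $3,543,650.80.
Interest = $1,436,112.00, so EBIT − I = $2,107,538.80.
Degree of combined leverage = contribution ÷ (EBIT − I) = $13,149,250.80 ÷ $2,107,538.80 = 6.2392.
EPS therefore changes by 6.2392 × (-10.0%) = -62.4%.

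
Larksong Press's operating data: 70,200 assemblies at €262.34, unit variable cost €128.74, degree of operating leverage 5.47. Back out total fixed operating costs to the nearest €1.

€7,664,146

At 70,200 units, contribution = 70,200 × €133.60 = €9,378,720.00.
Since DOL = CM ÷ EBIT, EBIT = €9,378,720.00 ÷ 5.47 = €1,714,574.04.
Fixed costs = CM − EBIT = €9,378,720.00 − €1,714,574.04 = €7,664,146.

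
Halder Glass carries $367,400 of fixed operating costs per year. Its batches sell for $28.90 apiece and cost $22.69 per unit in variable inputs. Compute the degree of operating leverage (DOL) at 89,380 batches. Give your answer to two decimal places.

At 89,380 units, contribution = 89,380 × $6.21 = $555,049.80.
EBIT = $555,049.80 − $367,400 = $187,649.80.
Degree of operating leverage = $555,049.80 / $187,649.80 = 2.9579.

2.96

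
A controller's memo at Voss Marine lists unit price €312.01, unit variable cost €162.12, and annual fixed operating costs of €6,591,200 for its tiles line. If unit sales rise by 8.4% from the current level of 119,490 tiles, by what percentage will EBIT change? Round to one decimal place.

+13.3%

Total contribution margin = 119,490 × €149.89 = €17,910,356.10.
EBIT = €17,910,356.10 − €6,591,200 = €11,319,156.10.
DOL = contribution ÷ EBIT = €17,910,356.10 ÷ €11,319,156.10 = 1.5823.
Operating income changes by 1.5823 × +8.4% = +13.3%.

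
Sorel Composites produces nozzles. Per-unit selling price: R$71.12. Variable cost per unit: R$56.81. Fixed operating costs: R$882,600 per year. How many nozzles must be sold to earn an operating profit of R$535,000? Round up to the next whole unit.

Each unit contributes R$71.12 − R$56.81 = R$14.31.
Units = (FC + target) / CM = (R$882,600 + R$535,000) / R$14.31 = 99,063.59, so 99,064 nozzles.

99,064 nozzles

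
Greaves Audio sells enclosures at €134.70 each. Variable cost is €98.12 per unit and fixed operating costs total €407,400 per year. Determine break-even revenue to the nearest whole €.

€1,500,185

Contribution margin per unit = €134.70 − €98.12 = €36.58, a CM ratio of €36.58 ÷ €134.70 = 0.2716.
Break-even sales = FC ÷ CM ratio = €407,400 × €134.70 / €36.58 = €1,500,185.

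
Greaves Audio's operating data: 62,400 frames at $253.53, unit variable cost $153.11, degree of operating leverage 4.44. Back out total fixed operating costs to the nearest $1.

$4,854,900

Total contribution margin = 62,400 × $100.42 = $6,266,208.00.
Since DOL = CM ÷ EBIT, EBIT = $6,266,208.00 ÷ 4.44 = $1,411,308.11.
And FC = contribution − EBIT = $6,266,208.00 − $1,411,308.11 = $4,854,900.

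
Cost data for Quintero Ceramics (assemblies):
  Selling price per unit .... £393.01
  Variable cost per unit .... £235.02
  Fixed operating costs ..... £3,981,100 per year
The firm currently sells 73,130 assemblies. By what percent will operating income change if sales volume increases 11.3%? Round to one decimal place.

+17.2%

At 73,130 units, contribution = 73,130 × £157.99 = £11,553,808.70.
Operating income = contribution − fixed costs = £11,553,808.70 − £3,981,100 = £7,572,708.70.
DOL = contribution ÷ EBIT = £11,553,808.70 ÷ £7,572,708.70 = 1.5257.
So EBIT moves 1.5257 × (+11.3%) = +17.2%.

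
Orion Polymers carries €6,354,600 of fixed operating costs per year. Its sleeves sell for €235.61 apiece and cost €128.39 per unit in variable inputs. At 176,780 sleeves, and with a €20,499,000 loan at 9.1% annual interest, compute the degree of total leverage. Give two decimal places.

Contribution at this volume is 176,780 × €107.22 = €18,954,351.60.
Operating income = contribution − fixed costs = €18,954,351.60 − €6,354,600 = €12,599,751.60. Interest = €1,865,409.00, so EBIT − I = €10,734,342.60.
DCL = contribution ÷ (EBIT − I) = €18,954,351.60 ÷ €10,734,342.60 = 1.7658.

1.77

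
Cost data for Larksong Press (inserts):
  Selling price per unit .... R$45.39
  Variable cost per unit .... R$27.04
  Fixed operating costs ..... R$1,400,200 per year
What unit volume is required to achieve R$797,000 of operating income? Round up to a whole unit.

Each unit contributes R$45.39 − R$27.04 = R$18.35.
Need Q such that Q × R$18.35 − R$1,400,200 = R$797,000, i.e. Q = R$2,197,200 / R$18.35 = 119,738.42 → 119,739.

119,739 inserts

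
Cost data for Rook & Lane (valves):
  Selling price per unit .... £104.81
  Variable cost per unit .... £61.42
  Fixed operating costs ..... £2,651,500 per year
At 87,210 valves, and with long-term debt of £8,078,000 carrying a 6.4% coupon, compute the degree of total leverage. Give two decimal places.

Total contribution margin = 87,210 × £43.39 = £3,784,041.90.
Subtracting fixed costs: EBIT = £3,784,041.90 − £2,651,500 = £1,132,541.90. Interest = £516,992.00.
DOL = £3,784,041.90 ÷ £1,132,541.90 = 3.3412; DFL = £1,132,541.90 ÷ £615,549.90 = 1.8399.
DCL = DOL × DFL = 3.3412 × 1.8399 = 6.1475.

6.15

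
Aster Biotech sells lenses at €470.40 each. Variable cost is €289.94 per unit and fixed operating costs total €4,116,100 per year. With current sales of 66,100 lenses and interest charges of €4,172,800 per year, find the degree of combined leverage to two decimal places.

Total contribution margin = 66,100 × €180.46 = €11,928,406.00.
Subtracting fixed costs: EBIT = €11,928,406.00 − €4,116,100 = €7,812,306.00. Interest = €4,172,800.00, so EBIT − I = €3,639,506.00.
Degree of total leverage = total CM / (EBIT − interest) = €11,928,406.00 / €3,639,506.00 = 3.2775.

3.28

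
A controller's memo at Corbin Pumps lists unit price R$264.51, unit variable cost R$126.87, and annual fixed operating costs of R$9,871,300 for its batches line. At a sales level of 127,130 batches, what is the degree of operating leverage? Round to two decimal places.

Total contribution margin = 127,130 × R$137.64 = R$17,498,173.20.
EBIT = R$17,498,173.20 − R$9,871,300 = R$7,626,873.20.
Degree of operating leverage = R$17,498,173.20 / R$7,626,873.20 = 2.2943.

2.29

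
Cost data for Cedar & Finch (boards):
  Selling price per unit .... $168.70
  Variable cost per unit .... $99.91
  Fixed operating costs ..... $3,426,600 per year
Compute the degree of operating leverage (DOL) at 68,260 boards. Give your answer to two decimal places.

3.70

Contribution at this volume is 68,260 × $68.79 = $4,695,605.40.
Operating income = contribution − fixed costs = $4,695,605.40 − $3,426,600 = $1,269,005.40.
So DOL = total CM / EBIT = $4,695,605.40 / $1,269,005.40 = 3.7002.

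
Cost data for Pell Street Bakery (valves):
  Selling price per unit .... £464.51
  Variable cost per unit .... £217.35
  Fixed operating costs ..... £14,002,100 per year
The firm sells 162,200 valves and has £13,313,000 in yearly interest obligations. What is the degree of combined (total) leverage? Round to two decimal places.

Contribution at this volume is 162,200 × £247.16 = £40,089,352.00.
Operating income = contribution − fixed costs = £40,089,352.00 − £14,002,100 = £26,087,252.00. Interest = £13,313,000.00, so EBIT − I = £12,774,252.00.
DCL = contribution ÷ (EBIT − I) = £40,089,352.00 ÷ £12,774,252.00 = 3.1383.

3.14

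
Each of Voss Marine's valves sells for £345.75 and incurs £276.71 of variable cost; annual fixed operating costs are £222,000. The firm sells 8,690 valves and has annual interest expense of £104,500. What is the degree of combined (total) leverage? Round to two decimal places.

2.19

Contribution at this volume is 8,690 × £69.04 = £599,957.60.
EBIT = £599,957.60 − £222,000 = £377,957.60. Interest = £104,500.00, so EBIT − I = £273,457.60.
DCL = contribution ÷ (EBIT − I) = £599,957.60 ÷ £273,457.60 = 2.1940.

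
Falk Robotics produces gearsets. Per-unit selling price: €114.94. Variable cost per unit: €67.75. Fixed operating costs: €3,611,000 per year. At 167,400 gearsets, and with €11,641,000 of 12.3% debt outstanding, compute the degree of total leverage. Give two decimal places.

2.77

Contribution at this volume is 167,400 × €47.19 = €7,899,606.00.
EBIT = €7,899,606.00 − €3,611,000 = €4,288,606.00. Interest = €1,431,843.00, so EBIT − I = €2,856,763.00.
Degree of total leverage = total CM / (EBIT − interest) = €7,899,606.00 / €2,856,763.00 = 2.7652.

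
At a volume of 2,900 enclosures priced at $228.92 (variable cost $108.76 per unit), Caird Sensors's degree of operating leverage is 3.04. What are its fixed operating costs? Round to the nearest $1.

$233,838

Contribution at this volume is 2,900 × $120.16 = $348,464.00.
DOL = contribution / EBIT, so EBIT = $348,464.00 / 3.04 = $114,626.32.
And FC = contribution − EBIT = $348,464.00 − $114,626.32 = $233,838.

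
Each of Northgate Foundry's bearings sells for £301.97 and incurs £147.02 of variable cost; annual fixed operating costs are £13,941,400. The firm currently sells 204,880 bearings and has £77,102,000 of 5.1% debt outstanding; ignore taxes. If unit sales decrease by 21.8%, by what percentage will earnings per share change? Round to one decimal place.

-49.9%

At 204,880 units, contribution = 204,880 × £154.95 = £31,746,156.00.
EBIT = £31,746,156.00 − £13,941,400 = £17,804,756.00.
Interest = £3,932,202.00, so EBIT − I = £13,872,554.00.
Degree of combined leverage = contribution ÷ (EBIT − I) = £31,746,156.00 ÷ £13,872,554.00 = 2.2884.
%ΔEPS = DCL × %ΔSales = 2.2884 × -21.8% = -49.9%.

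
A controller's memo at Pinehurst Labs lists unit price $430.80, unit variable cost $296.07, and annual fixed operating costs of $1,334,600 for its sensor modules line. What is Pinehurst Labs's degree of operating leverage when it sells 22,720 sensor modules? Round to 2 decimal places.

1.77

Contribution at this volume is 22,720 × $134.73 = $3,061,065.60.
Operating income = contribution − fixed costs = $3,061,065.60 − $1,334,600 = $1,726,465.60.
So DOL = total CM / EBIT = $3,061,065.60 / $1,726,465.60 = 1.7730.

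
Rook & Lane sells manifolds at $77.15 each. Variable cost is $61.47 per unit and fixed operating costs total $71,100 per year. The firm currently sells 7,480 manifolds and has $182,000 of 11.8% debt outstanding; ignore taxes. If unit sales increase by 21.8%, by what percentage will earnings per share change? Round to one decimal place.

+103.5%

Contribution at this volume is 7,480 × $15.68 = $117,286.40.
Subtracting fixed costs: EBIT = $117,286.40 − $71,100 = $46,186.40.
Interest = $21,476.00, so EBIT − I = $24,710.40.
DCL = total CM / (EBIT − I) = $117,286.40 / $24,710.40 = 4.7464.
EPS therefore changes by 4.7464 × (+21.8%) = +103.5%.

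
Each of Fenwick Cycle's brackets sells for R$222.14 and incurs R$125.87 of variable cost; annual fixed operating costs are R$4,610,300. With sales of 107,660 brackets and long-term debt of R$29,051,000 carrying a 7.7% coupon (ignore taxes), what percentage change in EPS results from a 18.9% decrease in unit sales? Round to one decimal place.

At 107,660 units, contribution = 107,660 × R$96.27 = R$10,364,428.20.
EBIT = R$10,364,428.20 − R$4,610,300 = R$5,754,128.20.
Interest = R$2,236,927.00, so EBIT − I = R$3,517,201.20.
DCL = total CM / (EBIT − I) = R$10,364,428.20 / R$3,517,201.20 = 2.9468.
%ΔEPS = DCL × %ΔSales = 2.9468 × -18.9% = -55.7%.

-55.7%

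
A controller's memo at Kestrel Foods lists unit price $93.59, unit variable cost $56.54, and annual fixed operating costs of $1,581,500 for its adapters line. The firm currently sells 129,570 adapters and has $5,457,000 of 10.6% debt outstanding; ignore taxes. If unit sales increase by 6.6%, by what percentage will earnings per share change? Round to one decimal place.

At 129,570 units, contribution = 129,570 × $37.05 = $4,800,568.50.
Operating income = contribution − fixed costs = $4,800,568.50 − $1,581,500 = $3,219,068.50.
After interest of $578,442.00, pre-tax earnings = $2,640,626.50.
DCL = total CM / (EBIT − I) = $4,800,568.50 / $2,640,626.50 = 1.8180.
%ΔEPS = DCL × %ΔSales = 1.8180 × +6.6% = +12.0%.

+12.0%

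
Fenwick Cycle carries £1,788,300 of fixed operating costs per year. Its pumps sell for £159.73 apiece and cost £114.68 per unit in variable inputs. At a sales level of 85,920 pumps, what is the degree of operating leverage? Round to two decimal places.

1.86

Contribution at this volume is 85,920 × £45.05 = £3,870,696.00.
Subtracting fixed costs: EBIT = £3,870,696.00 − £1,788,300 = £2,082,396.00.
Degree of operating leverage = £3,870,696.00 / £2,082,396.00 = 1.8588.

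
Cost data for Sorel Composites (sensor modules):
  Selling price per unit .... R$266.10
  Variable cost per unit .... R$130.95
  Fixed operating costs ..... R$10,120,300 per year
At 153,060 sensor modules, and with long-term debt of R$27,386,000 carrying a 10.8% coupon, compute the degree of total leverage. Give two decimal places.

Contribution at this volume is 153,060 × R$135.15 = R$20,686,059.00.
EBIT = R$20,686,059.00 − R$10,120,300 = R$10,565,759.00. Interest = R$2,957,688.00, so EBIT − I = R$7,608,071.00.
DCL = contribution ÷ (EBIT − I) = R$20,686,059.00 ÷ R$7,608,071.00 = 2.7190.

2.72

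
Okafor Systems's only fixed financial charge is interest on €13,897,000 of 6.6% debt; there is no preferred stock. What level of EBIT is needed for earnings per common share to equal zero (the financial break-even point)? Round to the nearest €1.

Annual interest = 6.6% × €13,897,000 = €917,202.00.
Without preferred stock the financial break-even is simply EBIT = interest = €917,202.00.

€917,202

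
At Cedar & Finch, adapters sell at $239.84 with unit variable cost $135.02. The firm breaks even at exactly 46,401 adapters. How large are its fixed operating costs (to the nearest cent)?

Each unit contributes $239.84 − $135.02 = $104.82.
Since BE = FC / CM, FC = 46,401 × $104.82 = $4,863,752.82.

$4,863,752.82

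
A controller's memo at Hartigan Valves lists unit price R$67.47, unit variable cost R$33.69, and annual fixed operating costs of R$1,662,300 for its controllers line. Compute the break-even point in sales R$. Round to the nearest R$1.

R$3,320,171

CM per unit = R$67.47 − R$33.69 = R$33.78; CM ratio = R$33.78 / R$67.47 = 0.5007.
Break-even revenue = fixed costs × price ÷ CM = R$1,662,300 × R$67.47 ÷ R$33.78 = R$3,320,171.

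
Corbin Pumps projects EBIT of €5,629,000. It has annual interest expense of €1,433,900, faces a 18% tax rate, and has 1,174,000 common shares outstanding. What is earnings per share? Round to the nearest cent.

Pre-tax income = €5,629,000 − €1,433,900.00 = €4,195,100.00.
After tax at 18%: net income = €4,195,100.00 × 0.82 = €3,439,982.00.
EPS = €3,439,982.00 ÷ 1,174,000 = €2.93.

€2.93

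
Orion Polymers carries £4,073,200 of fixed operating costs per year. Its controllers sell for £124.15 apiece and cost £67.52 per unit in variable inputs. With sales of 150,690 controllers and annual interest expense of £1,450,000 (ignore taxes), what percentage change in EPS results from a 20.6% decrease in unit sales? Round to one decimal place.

Contribution at this volume is 150,690 × £56.63 = £8,533,574.70.
EBIT = £8,533,574.70 − £4,073,200 = £4,460,374.70.
Interest = £1,450,000.00, so EBIT − I = £3,010,374.70.
DCL = total CM / (EBIT − I) = £8,533,574.70 / £3,010,374.70 = 2.8347.
%ΔEPS = DCL × %ΔSales = 2.8347 × -20.6% = -58.4%.

-58.4%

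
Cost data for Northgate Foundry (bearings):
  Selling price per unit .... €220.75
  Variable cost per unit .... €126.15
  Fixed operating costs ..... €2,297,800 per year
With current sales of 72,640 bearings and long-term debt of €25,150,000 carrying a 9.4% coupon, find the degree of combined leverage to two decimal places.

3.11

At 72,640 units, contribution = 72,640 × €94.60 = €6,871,744.00.
EBIT = €6,871,744.00 − €2,297,800 = €4,573,944.00. Interest = €2,364,100.00, so EBIT − I = €2,209,844.00.
Degree of total leverage = total CM / (EBIT − interest) = €6,871,744.00 / €2,209,844.00 = 3.1096.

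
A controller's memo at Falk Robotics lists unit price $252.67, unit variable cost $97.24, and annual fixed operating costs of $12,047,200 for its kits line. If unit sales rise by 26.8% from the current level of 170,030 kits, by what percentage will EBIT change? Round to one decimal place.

Total contribution margin = 170,030 × $155.43 = $26,427,762.90.
Operating income = contribution − fixed costs = $26,427,762.90 − $12,047,200 = $14,380,562.90.
DOL = contribution ÷ EBIT = $26,427,762.90 ÷ $14,380,562.90 = 1.8377.
%ΔEBIT = DOL × %ΔSales = 1.8377 × +26.8% = +49.3%.

+49.3%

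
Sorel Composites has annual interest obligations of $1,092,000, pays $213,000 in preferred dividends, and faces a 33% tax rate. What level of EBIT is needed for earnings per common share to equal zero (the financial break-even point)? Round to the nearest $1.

$1,409,910

Preferred dividends are paid after tax, so their pre-tax equivalent is $213,000 ÷ (1 − 0.33) = $317,910.45.
Financial break-even EBIT = interest + D_p ÷ (1 − t) = $1,092,000 + $317,910.45 = $1,409,910.45.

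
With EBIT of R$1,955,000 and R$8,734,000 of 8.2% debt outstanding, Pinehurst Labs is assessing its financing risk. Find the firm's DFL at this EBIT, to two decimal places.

1.58

Interest = R$716,188.00.
DFL = EBIT ÷ (EBIT − I) = R$1,955,000 ÷ (R$1,955,000 − R$716,188.00) = R$1,955,000 ÷ R$1,238,812.00 = 1.5781.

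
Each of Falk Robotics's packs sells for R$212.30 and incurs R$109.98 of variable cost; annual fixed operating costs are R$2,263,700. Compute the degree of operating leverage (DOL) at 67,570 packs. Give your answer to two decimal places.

Contribution at this volume is 67,570 × R$102.32 = R$6,913,762.40.
Operating income = contribution − fixed costs = R$6,913,762.40 − R$2,263,700 = R$4,650,062.40.
Degree of operating leverage = R$6,913,762.40 / R$4,650,062.40 = 1.4868.

1.49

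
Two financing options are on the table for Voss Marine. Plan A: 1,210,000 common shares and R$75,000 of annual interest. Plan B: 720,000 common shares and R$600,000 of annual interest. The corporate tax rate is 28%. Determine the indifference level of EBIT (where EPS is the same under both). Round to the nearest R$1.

Set EPS_A = EPS_B: (EBIT − R$75,000)(1 − 0.28) ÷ 1,210,000 = (EBIT − R$600,000)(1 − 0.28) ÷ 720,000.
Cancelling (1 − t) and cross-multiplying: 720,000·(EBIT − 75,000) = 1,210,000·(EBIT − 600,000).
Solving, EBIT = (600,000·1,210,000 − 75,000·720,000) / (1,210,000 − 720,000) = 672,000,000,000 / 490,000 = 1,371,428.57.

R$1,371,429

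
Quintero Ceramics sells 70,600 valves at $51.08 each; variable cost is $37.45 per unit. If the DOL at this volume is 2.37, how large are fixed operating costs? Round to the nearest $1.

$556,254

Contribution at this volume is 70,600 × $13.63 = $962,278.00.
DOL = contribution / EBIT, so EBIT = $962,278.00 / 2.37 = $406,024.47.
And FC = contribution − EBIT = $962,278.00 − $406,024.47 = $556,254.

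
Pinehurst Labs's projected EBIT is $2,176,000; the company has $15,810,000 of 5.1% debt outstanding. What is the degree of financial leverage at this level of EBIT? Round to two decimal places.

1.59

Interest = $806,310.00.
Degree of financial leverage = EBIT / (EBIT − interest) = $2,176,000 / $1,369,690.00 = 1.5887.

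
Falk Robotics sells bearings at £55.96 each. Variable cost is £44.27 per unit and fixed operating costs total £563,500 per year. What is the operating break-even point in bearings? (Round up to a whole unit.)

Contribution margin per unit = £55.96 − £44.27 = £11.69.
Break-even Q = £563,500 / £11.69 = 48,203.59 → 48,204 bearings.

48,204 bearings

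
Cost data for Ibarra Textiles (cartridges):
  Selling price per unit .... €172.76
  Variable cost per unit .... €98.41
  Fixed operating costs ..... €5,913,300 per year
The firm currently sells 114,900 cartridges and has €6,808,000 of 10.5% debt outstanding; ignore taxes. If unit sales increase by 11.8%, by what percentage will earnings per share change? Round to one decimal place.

+52.6%

Contribution at this volume is 114,900 × €74.35 = €8,542,815.00.
EBIT = €8,542,815.00 − €5,913,300 = €2,629,515.00.
After interest of €714,840.00, pre-tax earnings = €1,914,675.00.
DCL = total CM / (EBIT − I) = €8,542,815.00 / €1,914,675.00 = 4.4618.
EPS therefore changes by 4.4618 × (+11.8%) = +52.6%.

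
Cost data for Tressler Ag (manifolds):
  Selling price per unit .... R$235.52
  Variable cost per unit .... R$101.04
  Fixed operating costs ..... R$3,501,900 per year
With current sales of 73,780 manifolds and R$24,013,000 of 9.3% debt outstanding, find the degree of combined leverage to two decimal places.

2.37

Total contribution margin = 73,780 × R$134.48 = R$9,921,934.40.
EBIT = R$9,921,934.40 − R$3,501,900 = R$6,420,034.40. Interest = R$2,233,209.00.
DOL = R$9,921,934.40 ÷ R$6,420,034.40 = 1.5455; DFL = R$6,420,034.40 ÷ R$4,186,825.40 = 1.5334.
Combined leverage = 1.5455 × 1.5334 = 2.3699.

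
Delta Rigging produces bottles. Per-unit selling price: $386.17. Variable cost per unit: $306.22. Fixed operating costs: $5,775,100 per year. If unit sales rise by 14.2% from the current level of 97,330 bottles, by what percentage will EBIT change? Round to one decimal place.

+55.1%

At 97,330 units, contribution = 97,330 × $79.95 = $7,781,533.50.
Subtracting fixed costs: EBIT = $7,781,533.50 − $5,775,100 = $2,006,433.50.
DOL = contribution ÷ EBIT = $7,781,533.50 ÷ $2,006,433.50 = 3.8783.
%ΔEBIT = DOL × %ΔSales = 3.8783 × +14.2% = +55.1%.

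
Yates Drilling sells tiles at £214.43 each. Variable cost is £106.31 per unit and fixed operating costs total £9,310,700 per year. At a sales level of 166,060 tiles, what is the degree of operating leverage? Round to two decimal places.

2.08

Total contribution margin = 166,060 × £108.12 = £17,954,407.20.
Operating income = contribution − fixed costs = £17,954,407.20 − £9,310,700 = £8,643,707.20.
DOL = contribution ÷ EBIT = £17,954,407.20 ÷ £8,643,707.20 = 2.0772.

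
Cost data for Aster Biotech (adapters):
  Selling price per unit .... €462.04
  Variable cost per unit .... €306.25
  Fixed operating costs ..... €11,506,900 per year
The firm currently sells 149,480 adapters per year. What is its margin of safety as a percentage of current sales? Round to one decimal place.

Contribution margin per unit = €462.04 − €306.25 = €155.79. Break-even units = €11,506,900 ÷ €155.79 = 73,861.61; break-even revenue = 73,861.61 × €462.04 = €34,127,017.63.
Current sales = 149,480 × €462.04 = €69,065,739.20.
Margin of safety = (€69,065,739.20 − €34,127,017.63) ÷ €69,065,739.20 = 50.6%.

50.6%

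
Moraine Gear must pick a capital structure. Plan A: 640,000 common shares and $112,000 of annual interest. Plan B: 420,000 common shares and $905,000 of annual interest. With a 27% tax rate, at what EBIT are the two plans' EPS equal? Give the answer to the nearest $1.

At indifference, (EBIT − 112,000)(1 − t)/640,000 = (EBIT − 905,000)(1 − t)/420,000.
The (1 − t) factor cancels: (EBIT − 112,000) × 420,000 = (EBIT − 905,000) × 640,000.
Solving, EBIT = (905,000·640,000 − 112,000·420,000) / (640,000 − 420,000) = 532,160,000,000 / 220,000 = 2,418,909.09.

$2,418,909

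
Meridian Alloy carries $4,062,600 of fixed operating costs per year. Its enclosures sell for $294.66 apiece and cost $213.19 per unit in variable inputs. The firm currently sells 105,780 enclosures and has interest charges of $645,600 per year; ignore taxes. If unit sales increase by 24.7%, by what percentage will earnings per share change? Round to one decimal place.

+54.4%

Contribution at this volume is 105,780 × $81.47 = $8,617,896.60.
EBIT = $8,617,896.60 − $4,062,600 = $4,555,296.60.
Interest = $645,600.00, so EBIT − I = $3,909,696.60.
DCL = total CM / (EBIT − I) = $8,617,896.60 / $3,909,696.60 = 2.2042.
%ΔEPS = DCL × %ΔSales = 2.2042 × +24.7% = +54.4%.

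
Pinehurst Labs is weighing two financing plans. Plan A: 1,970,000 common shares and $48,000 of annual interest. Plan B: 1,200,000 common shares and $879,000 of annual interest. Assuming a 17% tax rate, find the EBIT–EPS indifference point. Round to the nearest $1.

Set EPS_A = EPS_B: (EBIT − $48,000)(1 − 0.17) ÷ 1,970,000 = (EBIT − $879,000)(1 − 0.17) ÷ 1,200,000.
The (1 − t) factor cancels: (EBIT − 48,000) × 1,200,000 = (EBIT − 879,000) × 1,970,000.
Solving, EBIT = (879,000·1,970,000 − 48,000·1,200,000) / (1,970,000 − 1,200,000) = 1,674,030,000,000 / 770,000 = 2,174,064.94.

$2,174,065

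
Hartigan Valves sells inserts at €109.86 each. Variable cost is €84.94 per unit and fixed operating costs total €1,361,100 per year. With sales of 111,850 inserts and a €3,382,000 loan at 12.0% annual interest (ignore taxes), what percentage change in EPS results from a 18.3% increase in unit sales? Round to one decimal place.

Contribution at this volume is 111,850 × €24.92 = €2,787,302.00.
Operating income = contribution − fixed costs = €2,787,302.00 − €1,361,100 = €1,426,202.00.
Interest = €405,840.00, so EBIT − I = €1,020,362.00.
Degree of combined leverage = contribution ÷ (EBIT − I) = €2,787,302.00 ÷ €1,020,362.00 = 2.7317.
%ΔEPS = DCL × %ΔSales = 2.7317 × +18.3% = +50.0%.

+50.0%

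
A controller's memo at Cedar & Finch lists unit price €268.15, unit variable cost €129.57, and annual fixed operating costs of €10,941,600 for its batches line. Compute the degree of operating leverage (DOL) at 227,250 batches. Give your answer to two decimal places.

Contribution at this volume is 227,250 × €138.58 = €31,492,305.00.
EBIT = €31,492,305.00 − €10,941,600 = €20,550,705.00.
So DOL = total CM / EBIT = €31,492,305.00 / €20,550,705.00 = 1.5324.

1.53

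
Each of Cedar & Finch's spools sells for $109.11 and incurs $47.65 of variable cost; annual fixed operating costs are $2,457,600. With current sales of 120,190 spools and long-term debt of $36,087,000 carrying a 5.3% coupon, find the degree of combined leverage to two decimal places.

2.45

Total contribution margin = 120,190 × $61.46 = $7,386,877.40.
Subtracting fixed costs: EBIT = $7,386,877.40 − $2,457,600 = $4,929,277.40. Interest = $1,912,611.00.
DOL = $7,386,877.40 ÷ $4,929,277.40 = 1.4986; DFL = $4,929,277.40 ÷ $3,016,666.40 = 1.6340.
DCL = DOL × DFL = 1.4986 × 1.6340 = 2.4487.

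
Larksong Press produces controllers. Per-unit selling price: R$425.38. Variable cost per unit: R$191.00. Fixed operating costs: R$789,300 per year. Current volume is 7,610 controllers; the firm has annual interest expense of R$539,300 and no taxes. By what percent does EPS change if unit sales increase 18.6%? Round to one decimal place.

Contribution at this volume is 7,610 × R$234.38 = R$1,783,631.80.
Operating income = contribution − fixed costs = R$1,783,631.80 − R$789,300 = R$994,331.80.
After interest of R$539,300.00, pre-tax earnings = R$455,031.80.
DCL = total CM / (EBIT − I) = R$1,783,631.80 / R$455,031.80 = 3.9198.
%ΔEPS = DCL × %ΔSales = 3.9198 × +18.6% = +72.9%.

+72.9%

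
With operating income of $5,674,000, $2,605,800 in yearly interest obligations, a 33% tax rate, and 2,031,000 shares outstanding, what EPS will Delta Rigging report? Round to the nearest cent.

$1.01

Pre-tax income = $5,674,000 − $2,605,800.00 = $3,068,200.00.
After tax at 33%: net income = $3,068,200.00 × 0.67 = $2,055,694.00.
Per share: $2,055,694.00 / 2,031,000 shares = $1.01.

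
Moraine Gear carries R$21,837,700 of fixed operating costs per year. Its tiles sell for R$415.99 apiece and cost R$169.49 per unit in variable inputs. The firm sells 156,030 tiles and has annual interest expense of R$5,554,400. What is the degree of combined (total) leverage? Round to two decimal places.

At 156,030 units, contribution = 156,030 × R$246.50 = R$38,461,395.00.
EBIT = R$38,461,395.00 − R$21,837,700 = R$16,623,695.00. Interest = R$5,554,400.00, so EBIT − I = R$11,069,295.00.
DCL = contribution ÷ (EBIT − I) = R$38,461,395.00 ÷ R$11,069,295.00 = 3.4746.

3.47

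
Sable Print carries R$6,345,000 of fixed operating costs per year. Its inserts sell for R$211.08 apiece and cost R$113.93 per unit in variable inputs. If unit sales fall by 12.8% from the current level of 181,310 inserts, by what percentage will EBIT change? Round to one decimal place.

-20.0%

At 181,310 units, contribution = 181,310 × R$97.15 = R$17,614,266.50.
EBIT = R$17,614,266.50 − R$6,345,000 = R$11,269,266.50.
Degree of operating leverage = R$17,614,266.50 / R$11,269,266.50 = 1.5630.
Operating income changes by 1.5630 × -12.8% = -20.0%.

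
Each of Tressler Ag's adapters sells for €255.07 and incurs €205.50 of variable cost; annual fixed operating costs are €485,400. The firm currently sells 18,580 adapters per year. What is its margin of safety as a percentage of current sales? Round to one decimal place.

Contribution margin per unit = €255.07 − €205.50 = €49.57. Break-even units = €485,400 ÷ €49.57 = 9,792.21; break-even revenue = 9,792.21 × €255.07 = €2,497,699.78.
Actual sales revenue = 18,580 × €255.07 = €4,739,200.60.
Margin of safety = (€4,739,200.60 − €2,497,699.78) ÷ €4,739,200.60 = 47.3%.

47.3%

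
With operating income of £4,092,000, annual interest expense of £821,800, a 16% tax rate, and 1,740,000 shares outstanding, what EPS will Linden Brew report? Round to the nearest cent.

£1.58

Interest = £821,800.00, so EBT = £4,092,000 − £821,800.00 = £3,270,200.00.
Net income = £3,270,200.00 × (1 − 0.16) = £2,746,968.00.
Per share: £2,746,968.00 / 1,740,000 shares = £1.58.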